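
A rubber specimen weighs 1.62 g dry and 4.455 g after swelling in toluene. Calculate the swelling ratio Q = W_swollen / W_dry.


Q = W_swollen / W_dry
Q = 4.455 / 1.62
Q = 2.75

Q = 2.75


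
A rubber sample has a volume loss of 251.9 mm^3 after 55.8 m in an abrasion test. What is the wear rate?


Rate = volume_loss / distance
= 251.9 / 55.8
= 4.514 mm^3/m

4.514 mm^3/m


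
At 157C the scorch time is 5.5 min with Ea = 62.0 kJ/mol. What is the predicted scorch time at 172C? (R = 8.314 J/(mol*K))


Convert temperatures: T1 = 157 + 273.15 = 430.15 K, T2 = 172 + 273.15 = 445.15 K
ts2_new = 5.5 * exp(62000 / 8.314 * (1/445.15 - 1/430.15))
1/T2 - 1/T1 = -7.8337e-05
ts2_new = 3.07 min

3.07 min


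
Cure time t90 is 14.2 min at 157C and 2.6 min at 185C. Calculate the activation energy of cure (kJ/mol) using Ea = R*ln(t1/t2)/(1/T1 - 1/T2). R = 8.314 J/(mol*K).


T1 = 430.15 K, T2 = 458.15 K
1/T1 - 1/T2 = 1.4208e-04
ln(t1/t2) = ln(14.2/2.6) = 1.6977
Ea = 8.314 * 1.6977 / 1.4208e-04 = 99345.5373 J/mol
Ea = 99.35 kJ/mol

99.35 kJ/mol


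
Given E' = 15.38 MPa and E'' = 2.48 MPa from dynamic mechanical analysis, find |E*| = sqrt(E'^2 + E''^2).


|E*| = sqrt(E'^2 + E''^2)
= sqrt(15.38^2 + 2.48^2)
= sqrt(236.5444 + 6.1504)
= 15.579 MPa

15.579 MPa


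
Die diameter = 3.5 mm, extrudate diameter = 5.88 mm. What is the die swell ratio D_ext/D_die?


Die swell ratio = D_extrudate / D_die
= 5.88 / 3.5
= 1.68

Die swell = 1.68


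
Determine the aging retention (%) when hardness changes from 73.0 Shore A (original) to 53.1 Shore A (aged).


Retention = aged / original * 100
= 53.1 / 73.0 * 100
= 72.7%

72.7%


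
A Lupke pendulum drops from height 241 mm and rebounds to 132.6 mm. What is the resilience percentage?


Resilience = h_rebound / h_drop * 100
= 132.6 / 241 * 100
= 55.0%

55.0%


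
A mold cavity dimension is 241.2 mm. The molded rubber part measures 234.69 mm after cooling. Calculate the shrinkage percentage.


Shrinkage = (mold - part) / mold * 100
= (241.2 - 234.69) / 241.2 * 100
= 6.51 / 241.2 * 100
= 2.7%

2.7%


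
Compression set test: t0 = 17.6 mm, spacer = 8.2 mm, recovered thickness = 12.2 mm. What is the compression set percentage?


CS = (t0 - recovered) / (t0 - ts) * 100
= (17.6 - 12.2) / (17.6 - 8.2) * 100
= 5.4 / 9.4 * 100
= 57.4%

57.4%


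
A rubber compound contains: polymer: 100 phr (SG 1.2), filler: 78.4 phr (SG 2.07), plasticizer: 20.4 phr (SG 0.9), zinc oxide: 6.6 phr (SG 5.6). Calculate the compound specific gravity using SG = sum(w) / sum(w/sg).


Sum of weights = 205.4
Volume contributions:
  polymer: 100/1.2 = 83.3333
  filler: 78.4/2.07 = 37.8744
  plasticizer: 20.4/0.9 = 22.6667
  zinc oxide: 6.6/5.6 = 1.1786
Sum of volumes = 145.0530
SG = 205.4 / 145.0530 = 1.416

SG = 1.416


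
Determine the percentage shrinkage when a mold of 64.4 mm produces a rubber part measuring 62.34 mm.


Shrinkage = (mold - part) / mold * 100
= (64.4 - 62.34) / 64.4 * 100
= 2.06 / 64.4 * 100
= 3.2%

3.2%


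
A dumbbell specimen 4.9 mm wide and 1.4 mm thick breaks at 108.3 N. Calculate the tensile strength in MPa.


Area = width * thickness = 4.9 * 1.4 = 6.86 mm^2
TS = force / area = 108.3 / 6.86 = 15.79 MPa

15.79 MPa


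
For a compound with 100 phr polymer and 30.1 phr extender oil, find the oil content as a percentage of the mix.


Oil % = oil / (100 + oil) * 100
= 30.1 / (100 + 30.1) * 100
= 30.1 / 130.1 * 100
= 23.14%

23.14%


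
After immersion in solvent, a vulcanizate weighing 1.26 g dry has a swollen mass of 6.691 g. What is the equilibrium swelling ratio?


Q = W_swollen / W_dry
Q = 6.691 / 1.26
Q = 5.31

Q = 5.31


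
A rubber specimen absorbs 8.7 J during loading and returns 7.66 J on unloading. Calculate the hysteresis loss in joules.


Hysteresis loss = loading - unloading
= 8.7 - 7.66
= 1.04 J

1.04 J


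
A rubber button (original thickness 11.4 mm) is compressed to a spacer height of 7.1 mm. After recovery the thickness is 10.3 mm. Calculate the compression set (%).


CS = (t0 - recovered) / (t0 - ts) * 100
= (11.4 - 10.3) / (11.4 - 7.1) * 100
= 1.1 / 4.3 * 100
= 25.6%

25.6%


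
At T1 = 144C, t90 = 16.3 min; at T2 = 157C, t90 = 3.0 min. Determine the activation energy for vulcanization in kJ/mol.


T1 = 417.15 K, T2 = 430.15 K
1/T1 - 1/T2 = 7.2449e-05
ln(t1/t2) = ln(16.3/3.0) = 1.6926
Ea = 8.314 * 1.6926 / 7.2449e-05 = 194232.1303 J/mol
Ea = 194.23 kJ/mol

194.23 kJ/mol


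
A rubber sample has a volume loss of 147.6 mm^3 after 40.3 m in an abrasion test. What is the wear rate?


Rate = volume_loss / distance
= 147.6 / 40.3
= 3.663 mm^3/m

3.663 mm^3/m


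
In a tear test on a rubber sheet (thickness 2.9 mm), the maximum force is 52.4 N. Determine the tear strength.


Tear strength = force / thickness
= 52.4 / 2.9
= 18.07 N/mm

18.07 N/mm


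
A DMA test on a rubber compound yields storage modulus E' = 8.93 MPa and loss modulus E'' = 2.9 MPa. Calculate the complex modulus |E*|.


|E*| = sqrt(E'^2 + E''^2)
= sqrt(8.93^2 + 2.9^2)
= sqrt(79.7449 + 8.4100)
= 9.389 MPa

9.389 MPa


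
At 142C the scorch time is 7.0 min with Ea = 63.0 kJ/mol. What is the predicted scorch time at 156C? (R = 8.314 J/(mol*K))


Convert temperatures: T1 = 142 + 273.15 = 415.15 K, T2 = 156 + 273.15 = 429.15 K
ts2_new = 7.0 * exp(63000 / 8.314 * (1/429.15 - 1/415.15))
1/T2 - 1/T1 = -7.8580e-05
ts2_new = 3.86 min

3.86 min


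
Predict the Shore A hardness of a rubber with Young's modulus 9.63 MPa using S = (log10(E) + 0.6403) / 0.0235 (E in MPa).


log10(E) = 0.0235*S - 0.6403  =>  S = (log10(E) + 0.6403) / 0.0235
log10(9.63) = 0.983626
S = (0.983626 + 0.6403) / 0.0235 = 1.623926 / 0.0235
S = 69.1

Shore A = 69.1


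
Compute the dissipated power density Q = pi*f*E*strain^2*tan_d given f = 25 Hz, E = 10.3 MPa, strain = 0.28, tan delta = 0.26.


Q = pi * f * E * strain^2 * tan_d
= pi * 25 * 10.3 * 0.28^2 * 0.26
= pi * 25 * 10.3 * 0.0784 * 0.26
= 16.4898

Q = 16.4898


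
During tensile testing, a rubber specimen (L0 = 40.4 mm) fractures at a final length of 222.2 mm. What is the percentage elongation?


Elongation = (Lf - L0) / L0 * 100
= (222.2 - 40.4) / 40.4 * 100
= 181.8 / 40.4 * 100
= 450.0%

450.0%


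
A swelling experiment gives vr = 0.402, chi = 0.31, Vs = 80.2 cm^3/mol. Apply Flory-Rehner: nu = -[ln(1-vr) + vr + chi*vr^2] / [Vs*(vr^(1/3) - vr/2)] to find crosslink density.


ln(1 - vr) = ln(1 - 0.402) = -0.5142
Numerator = -((-0.5142) + 0.402 + 0.31 * 0.402^2) = 0.0621
Denominator = 80.2 * (0.402^(1/3) - 0.402/2) = 43.0700
nu = 0.0621 / 43.0700 = 0.0014 mol/cm^3

0.0014 mol/cm^3


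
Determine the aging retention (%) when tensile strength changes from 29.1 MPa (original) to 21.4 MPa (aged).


Retention = aged / original * 100
= 21.4 / 29.1 * 100
= 73.5%

73.5%


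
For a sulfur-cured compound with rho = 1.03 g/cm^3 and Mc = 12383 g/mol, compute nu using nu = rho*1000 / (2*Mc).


nu = rho * 1000 / (2 * Mc)
nu = 1.03 * 1000 / (2 * 12383)
nu = 1030.0 / 24766
nu = 0.0416 mol/L

0.0416 mol/L


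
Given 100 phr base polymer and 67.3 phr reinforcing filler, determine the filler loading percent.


Filler % = filler / (rubber + filler) * 100
= 67.3 / (100 + 67.3) * 100
= 67.3 / 167.3 * 100
= 40.23%

40.23%


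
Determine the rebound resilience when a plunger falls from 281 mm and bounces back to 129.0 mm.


Resilience = h_rebound / h_drop * 100
= 129.0 / 281 * 100
= 45.9%

45.9%


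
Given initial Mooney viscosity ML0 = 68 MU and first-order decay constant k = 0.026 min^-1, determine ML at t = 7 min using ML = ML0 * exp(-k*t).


ML = ML0 * exp(-k * t)
ML = 68 * exp(-0.026 * 7)
ML = 68 * 0.8336
ML = 56.68 MU

56.68 MU


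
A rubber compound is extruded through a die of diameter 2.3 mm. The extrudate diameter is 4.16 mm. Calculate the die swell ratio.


Die swell ratio = D_extrudate / D_die
= 4.16 / 2.3
= 1.809

Die swell = 1.809


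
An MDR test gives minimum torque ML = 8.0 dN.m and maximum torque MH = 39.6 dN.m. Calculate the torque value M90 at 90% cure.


M90 = ML + 0.9 * (MH - ML)
M90 = 8.0 + 0.9 * (39.6 - 8.0)
M90 = 8.0 + 0.9 * 31.6
M90 = 36.44 dN.m

36.44 dN.m


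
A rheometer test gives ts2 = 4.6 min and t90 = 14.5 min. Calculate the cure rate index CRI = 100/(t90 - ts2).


CRI = 100 / (t90 - ts2)
= 100 / (14.5 - 4.6)
= 100 / 9.9
= 10.1 min^-1

10.1 min^-1


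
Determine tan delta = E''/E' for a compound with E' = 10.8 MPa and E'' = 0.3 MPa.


tan delta = E'' / E'
= 0.3 / 10.8
= 0.0278

tan delta = 0.0278


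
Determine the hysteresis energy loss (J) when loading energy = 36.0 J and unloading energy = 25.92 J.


Hysteresis loss = loading - unloading
= 36.0 - 25.92
= 10.08 J

10.08 J


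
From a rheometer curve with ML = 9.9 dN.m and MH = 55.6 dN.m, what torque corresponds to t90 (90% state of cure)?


M90 = ML + 0.9 * (MH - ML)
M90 = 9.9 + 0.9 * (55.6 - 9.9)
M90 = 9.9 + 0.9 * 45.7
M90 = 51.03 dN.m

51.03 dN.m


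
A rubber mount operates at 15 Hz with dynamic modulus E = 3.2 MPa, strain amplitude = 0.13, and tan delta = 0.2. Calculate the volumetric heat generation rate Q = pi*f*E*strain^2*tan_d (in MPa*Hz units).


Q = pi * f * E * strain^2 * tan_d
= pi * 15 * 3.2 * 0.13^2 * 0.2
= pi * 15 * 3.2 * 0.0169 * 0.2
= 0.5097

Q = 0.5097


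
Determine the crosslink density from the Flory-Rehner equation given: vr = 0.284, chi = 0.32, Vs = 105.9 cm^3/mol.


ln(1 - vr) = ln(1 - 0.284) = -0.3341
Numerator = -((-0.3341) + 0.284 + 0.32 * 0.284^2) = 0.0243
Denominator = 105.9 * (0.284^(1/3) - 0.284/2) = 54.5717
nu = 0.0243 / 54.5717 = 4.4465e-04 mol/cm^3

4.4465e-04 mol/cm^3


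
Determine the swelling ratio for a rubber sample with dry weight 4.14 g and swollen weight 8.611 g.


Q = W_swollen / W_dry
Q = 8.611 / 4.14
Q = 2.08

Q = 2.08


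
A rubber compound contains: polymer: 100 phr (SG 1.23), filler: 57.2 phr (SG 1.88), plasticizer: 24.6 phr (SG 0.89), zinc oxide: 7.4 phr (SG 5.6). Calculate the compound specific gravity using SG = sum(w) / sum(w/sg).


Sum of weights = 189.2
Volume contributions:
  polymer: 100/1.23 = 81.3008
  filler: 57.2/1.88 = 30.4255
  plasticizer: 24.6/0.89 = 27.6404
  zinc oxide: 7.4/5.6 = 1.3214
Sum of volumes = 140.6882
SG = 189.2 / 140.6882 = 1.345

SG = 1.345


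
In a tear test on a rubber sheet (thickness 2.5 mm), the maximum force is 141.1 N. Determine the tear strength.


Tear strength = force / thickness
= 141.1 / 2.5
= 56.44 N/mm

56.44 N/mm


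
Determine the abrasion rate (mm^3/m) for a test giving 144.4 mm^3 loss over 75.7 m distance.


Rate = volume_loss / distance
= 144.4 / 75.7
= 1.908 mm^3/m

1.908 mm^3/m


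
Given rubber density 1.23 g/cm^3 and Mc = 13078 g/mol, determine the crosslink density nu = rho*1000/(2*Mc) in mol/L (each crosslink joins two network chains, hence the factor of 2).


nu = rho * 1000 / (2 * Mc)
nu = 1.23 * 1000 / (2 * 13078)
nu = 1230.0 / 26156
nu = 0.0470 mol/L

0.0470 mol/L


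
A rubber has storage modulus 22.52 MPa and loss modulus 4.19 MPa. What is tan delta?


tan delta = E'' / E'
= 4.19 / 22.52
= 0.1861

tan delta = 0.1861


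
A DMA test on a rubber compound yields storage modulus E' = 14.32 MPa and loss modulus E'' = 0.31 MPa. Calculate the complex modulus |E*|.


|E*| = sqrt(E'^2 + E''^2)
= sqrt(14.32^2 + 0.31^2)
= sqrt(205.0624 + 0.0961)
= 14.323 MPa

14.323 MPa


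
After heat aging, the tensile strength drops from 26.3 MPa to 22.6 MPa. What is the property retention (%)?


Retention = aged / original * 100
= 22.6 / 26.3 * 100
= 85.9%

85.9%


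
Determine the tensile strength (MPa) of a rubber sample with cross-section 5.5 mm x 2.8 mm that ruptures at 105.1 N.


Area = width * thickness = 5.5 * 2.8 = 15.4 mm^2
TS = force / area = 105.1 / 15.4 = 6.82 MPa

6.82 MPa


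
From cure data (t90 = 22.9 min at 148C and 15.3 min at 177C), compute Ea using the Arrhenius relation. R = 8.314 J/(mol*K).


T1 = 421.15 K, T2 = 450.15 K
1/T1 - 1/T2 = 1.5297e-04
ln(t1/t2) = ln(22.9/15.3) = 0.4033
Ea = 8.314 * 0.4033 / 1.5297e-04 = 21918.8196 J/mol
Ea = 21.92 kJ/mol

21.92 kJ/mol


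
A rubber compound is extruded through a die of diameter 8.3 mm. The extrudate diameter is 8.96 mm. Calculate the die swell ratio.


Die swell ratio = D_extrudate / D_die
= 8.96 / 8.3
= 1.08

Die swell = 1.08


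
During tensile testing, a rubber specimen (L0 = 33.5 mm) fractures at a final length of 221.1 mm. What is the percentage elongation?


Elongation = (Lf - L0) / L0 * 100
= (221.1 - 33.5) / 33.5 * 100
= 187.6 / 33.5 * 100
= 560.0%

560.0%


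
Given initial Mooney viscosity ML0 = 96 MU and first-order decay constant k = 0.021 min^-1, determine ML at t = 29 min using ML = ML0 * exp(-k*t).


ML = ML0 * exp(-k * t)
ML = 96 * exp(-0.021 * 29)
ML = 96 * 0.5439
ML = 52.21 MU

52.21 MU


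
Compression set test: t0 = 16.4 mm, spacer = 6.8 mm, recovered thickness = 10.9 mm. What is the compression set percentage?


CS = (t0 - recovered) / (t0 - ts) * 100
= (16.4 - 10.9) / (16.4 - 6.8) * 100
= 5.5 / 9.6 * 100
= 57.3%

57.3%


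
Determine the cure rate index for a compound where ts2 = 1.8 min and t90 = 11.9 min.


CRI = 100 / (t90 - ts2)
= 100 / (11.9 - 1.8)
= 100 / 10.1
= 9.9 min^-1

9.9 min^-1


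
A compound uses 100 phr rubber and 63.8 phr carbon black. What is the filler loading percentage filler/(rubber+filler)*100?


Filler % = filler / (rubber + filler) * 100
= 63.8 / (100 + 63.8) * 100
= 63.8 / 163.8 * 100
= 38.95%

38.95%


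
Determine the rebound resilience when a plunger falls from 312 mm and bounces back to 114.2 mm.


Resilience = h_rebound / h_drop * 100
= 114.2 / 312 * 100
= 36.6%

36.6%


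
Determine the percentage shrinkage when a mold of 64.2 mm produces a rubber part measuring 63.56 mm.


Shrinkage = (mold - part) / mold * 100
= (64.2 - 63.56) / 64.2 * 100
= 0.64 / 64.2 * 100
= 1.0%

1.0%


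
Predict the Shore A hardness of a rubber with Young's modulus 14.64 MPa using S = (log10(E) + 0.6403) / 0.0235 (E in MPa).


log10(E) = 0.0235*S - 0.6403  =>  S = (log10(E) + 0.6403) / 0.0235
log10(14.64) = 1.165541
S = (1.165541 + 0.6403) / 0.0235 = 1.805841 / 0.0235
S = 76.8

Shore A = 76.8


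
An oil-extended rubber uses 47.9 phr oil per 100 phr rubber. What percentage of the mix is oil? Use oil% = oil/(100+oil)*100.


Oil % = oil / (100 + oil) * 100
= 47.9 / (100 + 47.9) * 100
= 47.9 / 147.9 * 100
= 32.39%

32.39%


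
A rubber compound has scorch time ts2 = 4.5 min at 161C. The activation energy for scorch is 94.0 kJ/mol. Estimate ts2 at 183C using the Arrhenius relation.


Convert temperatures: T1 = 161 + 273.15 = 434.15 K, T2 = 183 + 273.15 = 456.15 K
ts2_new = 4.5 * exp(94000 / 8.314 * (1/456.15 - 1/434.15))
1/T2 - 1/T1 = -1.1109e-04
ts2_new = 1.28 min

1.28 min


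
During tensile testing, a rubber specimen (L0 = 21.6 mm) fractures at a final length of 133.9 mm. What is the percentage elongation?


Elongation = (Lf - L0) / L0 * 100
= (133.9 - 21.6) / 21.6 * 100
= 112.3 / 21.6 * 100
= 519.9%

519.9%


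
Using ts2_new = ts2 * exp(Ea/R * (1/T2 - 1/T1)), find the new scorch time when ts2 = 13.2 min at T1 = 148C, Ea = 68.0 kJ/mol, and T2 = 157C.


Convert temperatures: T1 = 148 + 273.15 = 421.15 K, T2 = 157 + 273.15 = 430.15 K
ts2_new = 13.2 * exp(68000 / 8.314 * (1/430.15 - 1/421.15))
1/T2 - 1/T1 = -4.9680e-05
ts2_new = 8.79 min

8.79 min


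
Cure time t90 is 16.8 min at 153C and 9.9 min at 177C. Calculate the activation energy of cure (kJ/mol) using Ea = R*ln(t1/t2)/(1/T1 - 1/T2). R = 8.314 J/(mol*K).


T1 = 426.15 K, T2 = 450.15 K
1/T1 - 1/T2 = 1.2511e-04
ln(t1/t2) = ln(16.8/9.9) = 0.5288
Ea = 8.314 * 0.5288 / 1.2511e-04 = 35143.5973 J/mol
Ea = 35.14 kJ/mol

35.14 kJ/mol


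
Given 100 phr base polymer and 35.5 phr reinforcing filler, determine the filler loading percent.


Filler % = filler / (rubber + filler) * 100
= 35.5 / (100 + 35.5) * 100
= 35.5 / 135.5 * 100
= 26.2%

26.2%


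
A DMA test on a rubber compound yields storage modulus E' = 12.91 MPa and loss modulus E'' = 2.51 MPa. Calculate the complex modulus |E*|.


|E*| = sqrt(E'^2 + E''^2)
= sqrt(12.91^2 + 2.51^2)
= sqrt(166.6681 + 6.3001)
= 13.152 MPa

13.152 MPa


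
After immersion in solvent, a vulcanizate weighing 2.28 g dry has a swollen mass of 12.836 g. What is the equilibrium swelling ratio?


Q = W_swollen / W_dry
Q = 12.836 / 2.28
Q = 5.63

Q = 5.63


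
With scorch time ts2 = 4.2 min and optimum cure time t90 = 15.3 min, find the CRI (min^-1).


CRI = 100 / (t90 - ts2)
= 100 / (15.3 - 4.2)
= 100 / 11.1
= 9.01 min^-1

9.01 min^-1


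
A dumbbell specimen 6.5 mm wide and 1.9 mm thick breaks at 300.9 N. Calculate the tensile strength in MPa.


Area = width * thickness = 6.5 * 1.9 = 12.35 mm^2
TS = force / area = 300.9 / 12.35 = 24.36 MPa

24.36 MPa


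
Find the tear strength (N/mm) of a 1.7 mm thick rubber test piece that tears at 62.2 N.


Tear strength = force / thickness
= 62.2 / 1.7
= 36.59 N/mm

36.59 N/mm


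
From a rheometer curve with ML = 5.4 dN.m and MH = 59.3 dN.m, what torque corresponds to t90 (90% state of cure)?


M90 = ML + 0.9 * (MH - ML)
M90 = 5.4 + 0.9 * (59.3 - 5.4)
M90 = 5.4 + 0.9 * 53.9
M90 = 53.91 dN.m

53.91 dN.m


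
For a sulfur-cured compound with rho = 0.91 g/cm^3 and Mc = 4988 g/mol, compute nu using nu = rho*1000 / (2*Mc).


nu = rho * 1000 / (2 * Mc)
nu = 0.91 * 1000 / (2 * 4988)
nu = 910.0 / 9976
nu = 0.0912 mol/L

0.0912 mol/L


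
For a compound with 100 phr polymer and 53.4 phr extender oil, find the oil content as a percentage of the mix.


Oil % = oil / (100 + oil) * 100
= 53.4 / (100 + 53.4) * 100
= 53.4 / 153.4 * 100
= 34.81%

34.81%


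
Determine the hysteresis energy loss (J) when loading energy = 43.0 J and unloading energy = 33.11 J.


Hysteresis loss = loading - unloading
= 43.0 - 33.11
= 9.89 J

9.89 J


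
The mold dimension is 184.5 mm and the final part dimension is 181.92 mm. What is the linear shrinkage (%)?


Shrinkage = (mold - part) / mold * 100
= (184.5 - 181.92) / 184.5 * 100
= 2.58 / 184.5 * 100
= 1.4%

1.4%


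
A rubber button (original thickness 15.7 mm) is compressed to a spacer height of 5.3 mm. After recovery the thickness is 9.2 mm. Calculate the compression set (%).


CS = (t0 - recovered) / (t0 - ts) * 100
= (15.7 - 9.2) / (15.7 - 5.3) * 100
= 6.5 / 10.4 * 100
= 62.5%

62.5%


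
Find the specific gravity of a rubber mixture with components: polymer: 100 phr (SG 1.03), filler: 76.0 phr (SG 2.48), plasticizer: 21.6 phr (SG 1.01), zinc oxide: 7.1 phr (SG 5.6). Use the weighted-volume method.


Sum of weights = 204.7
Volume contributions:
  polymer: 100/1.03 = 97.0874
  filler: 76.0/2.48 = 30.6452
  plasticizer: 21.6/1.01 = 21.3861
  zinc oxide: 7.1/5.6 = 1.2679
Sum of volumes = 150.3865
SG = 204.7 / 150.3865 = 1.361

SG = 1.361


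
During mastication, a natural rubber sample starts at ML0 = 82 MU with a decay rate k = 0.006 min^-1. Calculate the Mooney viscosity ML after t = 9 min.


ML = ML0 * exp(-k * t)
ML = 82 * exp(-0.006 * 9)
ML = 82 * 0.9474
ML = 77.69 MU

77.69 MU


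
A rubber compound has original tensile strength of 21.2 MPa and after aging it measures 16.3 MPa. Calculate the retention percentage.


Retention = aged / original * 100
= 16.3 / 21.2 * 100
= 76.9%

76.9%


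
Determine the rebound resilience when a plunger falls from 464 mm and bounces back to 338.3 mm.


Resilience = h_rebound / h_drop * 100
= 338.3 / 464 * 100
= 72.9%

72.9%


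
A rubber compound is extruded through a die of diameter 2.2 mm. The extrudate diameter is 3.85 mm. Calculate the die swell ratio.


Die swell ratio = D_extrudate / D_die
= 3.85 / 2.2
= 1.75

Die swell = 1.75


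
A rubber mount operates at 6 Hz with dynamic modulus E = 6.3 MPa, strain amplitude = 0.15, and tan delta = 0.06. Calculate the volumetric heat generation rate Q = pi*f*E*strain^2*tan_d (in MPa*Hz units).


Q = pi * f * E * strain^2 * tan_d
= pi * 6 * 6.3 * 0.15^2 * 0.06
= pi * 6 * 6.3 * 0.0225 * 0.06
= 0.1603

Q = 0.1603


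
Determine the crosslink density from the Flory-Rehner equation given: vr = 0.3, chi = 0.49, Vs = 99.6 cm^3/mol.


ln(1 - vr) = ln(1 - 0.3) = -0.3567
Numerator = -((-0.3567) + 0.3 + 0.49 * 0.3^2) = 0.0126
Denominator = 99.6 * (0.3^(1/3) - 0.3/2) = 51.7355
nu = 0.0126 / 51.7355 = 2.4306e-04 mol/cm^3

2.4306e-04 mol/cm^3


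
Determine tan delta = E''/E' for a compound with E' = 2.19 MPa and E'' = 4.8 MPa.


tan delta = E'' / E'
= 4.8 / 2.19
= 2.1918

tan delta = 2.1918


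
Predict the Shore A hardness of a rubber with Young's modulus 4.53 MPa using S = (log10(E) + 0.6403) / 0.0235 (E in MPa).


log10(E) = 0.0235*S - 0.6403  =>  S = (log10(E) + 0.6403) / 0.0235
log10(4.53) = 0.656098
S = (0.656098 + 0.6403) / 0.0235 = 1.296398 / 0.0235
S = 55.2

Shore A = 55.2


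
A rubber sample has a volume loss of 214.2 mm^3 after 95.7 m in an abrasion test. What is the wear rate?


Rate = volume_loss / distance
= 214.2 / 95.7
= 2.238 mm^3/m

2.238 mm^3/m


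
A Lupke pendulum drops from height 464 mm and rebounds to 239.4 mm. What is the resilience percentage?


Resilience = h_rebound / h_drop * 100
= 239.4 / 464 * 100
= 51.6%

51.6%


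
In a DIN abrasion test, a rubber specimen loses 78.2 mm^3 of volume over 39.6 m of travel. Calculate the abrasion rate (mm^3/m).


Rate = volume_loss / distance
= 78.2 / 39.6
= 1.975 mm^3/m

1.975 mm^3/m


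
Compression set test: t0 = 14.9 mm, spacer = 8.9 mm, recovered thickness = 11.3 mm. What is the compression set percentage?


CS = (t0 - recovered) / (t0 - ts) * 100
= (14.9 - 11.3) / (14.9 - 8.9) * 100
= 3.6 / 6.0 * 100
= 60.0%

60.0%


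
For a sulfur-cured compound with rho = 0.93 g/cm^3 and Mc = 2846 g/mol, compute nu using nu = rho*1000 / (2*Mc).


nu = rho * 1000 / (2 * Mc)
nu = 0.93 * 1000 / (2 * 2846)
nu = 930.0 / 5692
nu = 0.1634 mol/L

0.1634 mol/L


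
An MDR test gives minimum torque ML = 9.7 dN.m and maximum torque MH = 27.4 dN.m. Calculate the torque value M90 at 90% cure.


M90 = ML + 0.9 * (MH - ML)
M90 = 9.7 + 0.9 * (27.4 - 9.7)
M90 = 9.7 + 0.9 * 17.7
M90 = 25.63 dN.m

25.63 dN.m


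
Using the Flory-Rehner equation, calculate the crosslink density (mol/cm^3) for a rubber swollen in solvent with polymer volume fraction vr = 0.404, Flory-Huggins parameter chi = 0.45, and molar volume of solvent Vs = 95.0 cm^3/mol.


ln(1 - vr) = ln(1 - 0.404) = -0.5175
Numerator = -((-0.5175) + 0.404 + 0.45 * 0.404^2) = 0.0401
Denominator = 95.0 * (0.404^(1/3) - 0.404/2) = 51.0391
nu = 0.0401 / 51.0391 = 7.8503e-04 mol/cm^3

7.8503e-04 mol/cm^3


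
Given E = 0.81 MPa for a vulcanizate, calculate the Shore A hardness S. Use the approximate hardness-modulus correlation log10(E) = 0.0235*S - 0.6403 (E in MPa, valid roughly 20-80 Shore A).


log10(E) = 0.0235*S - 0.6403  =>  S = (log10(E) + 0.6403) / 0.0235
log10(0.81) = -0.091515
S = (-0.091515 + 0.6403) / 0.0235 = 0.548785 / 0.0235
S = 23.4

Shore A = 23.4


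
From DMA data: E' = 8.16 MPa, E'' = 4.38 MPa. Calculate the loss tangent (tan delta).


tan delta = E'' / E'
= 4.38 / 8.16
= 0.5368

tan delta = 0.5368


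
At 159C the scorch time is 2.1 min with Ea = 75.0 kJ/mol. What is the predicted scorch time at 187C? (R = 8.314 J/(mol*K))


Convert temperatures: T1 = 159 + 273.15 = 432.15 K, T2 = 187 + 273.15 = 460.15 K
ts2_new = 2.1 * exp(75000 / 8.314 * (1/460.15 - 1/432.15))
1/T2 - 1/T1 = -1.4081e-04
ts2_new = 0.59 min

0.59 min


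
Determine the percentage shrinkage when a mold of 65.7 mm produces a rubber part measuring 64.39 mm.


Shrinkage = (mold - part) / mold * 100
= (65.7 - 64.39) / 65.7 * 100
= 1.31 / 65.7 * 100
= 1.99%

1.99%


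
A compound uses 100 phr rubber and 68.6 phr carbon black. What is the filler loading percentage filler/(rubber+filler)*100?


Filler % = filler / (rubber + filler) * 100
= 68.6 / (100 + 68.6) * 100
= 68.6 / 168.6 * 100
= 40.69%

40.69%


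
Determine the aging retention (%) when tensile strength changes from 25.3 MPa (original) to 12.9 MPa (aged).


Retention = aged / original * 100
= 12.9 / 25.3 * 100
= 51.0%

51.0%


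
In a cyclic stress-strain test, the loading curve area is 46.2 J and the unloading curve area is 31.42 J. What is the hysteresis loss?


Hysteresis loss = loading - unloading
= 46.2 - 31.42
= 14.78 J

14.78 J


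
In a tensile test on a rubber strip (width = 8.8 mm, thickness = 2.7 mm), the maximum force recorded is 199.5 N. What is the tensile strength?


Area = width * thickness = 8.8 * 2.7 = 23.76 mm^2
TS = force / area = 199.5 / 23.76 = 8.4 MPa

8.4 MPa


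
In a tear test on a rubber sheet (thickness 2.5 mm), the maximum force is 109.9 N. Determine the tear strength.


Tear strength = force / thickness
= 109.9 / 2.5
= 43.96 N/mm

43.96 N/mm


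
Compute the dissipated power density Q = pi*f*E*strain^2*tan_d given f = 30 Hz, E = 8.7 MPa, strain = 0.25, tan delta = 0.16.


Q = pi * f * E * strain^2 * tan_d
= pi * 30 * 8.7 * 0.25^2 * 0.16
= pi * 30 * 8.7 * 0.0625 * 0.16
= 8.1996

Q = 8.1996


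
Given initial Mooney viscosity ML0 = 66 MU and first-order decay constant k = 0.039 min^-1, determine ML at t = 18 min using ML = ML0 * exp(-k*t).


ML = ML0 * exp(-k * t)
ML = 66 * exp(-0.039 * 18)
ML = 66 * 0.4956
ML = 32.71 MU

32.71 MU


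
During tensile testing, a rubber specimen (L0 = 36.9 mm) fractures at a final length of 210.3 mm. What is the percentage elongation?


Elongation = (Lf - L0) / L0 * 100
= (210.3 - 36.9) / 36.9 * 100
= 173.4 / 36.9 * 100
= 469.9%

469.9%


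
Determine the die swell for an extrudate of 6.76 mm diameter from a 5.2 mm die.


Die swell ratio = D_extrudate / D_die
= 6.76 / 5.2
= 1.3

Die swell = 1.3


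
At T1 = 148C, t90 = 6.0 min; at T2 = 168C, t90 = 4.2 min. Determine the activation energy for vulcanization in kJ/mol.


T1 = 421.15 K, T2 = 441.15 K
1/T1 - 1/T2 = 1.0765e-04
ln(t1/t2) = ln(6.0/4.2) = 0.3567
Ea = 8.314 * 0.3567 / 1.0765e-04 = 27547.0892 J/mol
Ea = 27.55 kJ/mol

27.55 kJ/mol


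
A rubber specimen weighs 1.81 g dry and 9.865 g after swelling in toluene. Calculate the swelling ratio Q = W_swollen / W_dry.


Q = W_swollen / W_dry
Q = 9.865 / 1.81
Q = 5.45

Q = 5.45


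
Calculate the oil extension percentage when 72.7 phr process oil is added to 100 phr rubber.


Oil % = oil / (100 + oil) * 100
= 72.7 / (100 + 72.7) * 100
= 72.7 / 172.7 * 100
= 42.1%

42.1%


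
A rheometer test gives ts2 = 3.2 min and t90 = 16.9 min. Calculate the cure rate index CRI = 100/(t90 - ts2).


CRI = 100 / (t90 - ts2)
= 100 / (16.9 - 3.2)
= 100 / 13.7
= 7.3 min^-1

7.3 min^-1


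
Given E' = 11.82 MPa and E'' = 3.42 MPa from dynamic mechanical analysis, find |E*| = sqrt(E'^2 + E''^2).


|E*| = sqrt(E'^2 + E''^2)
= sqrt(11.82^2 + 3.42^2)
= sqrt(139.7124 + 11.6964)
= 12.305 MPa

12.305 MPa


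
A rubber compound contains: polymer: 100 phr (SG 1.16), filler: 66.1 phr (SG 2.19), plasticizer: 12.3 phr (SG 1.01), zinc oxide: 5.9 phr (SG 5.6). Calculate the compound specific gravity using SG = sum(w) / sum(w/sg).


Sum of weights = 184.3
Volume contributions:
  polymer: 100/1.16 = 86.2069
  filler: 66.1/2.19 = 30.1826
  plasticizer: 12.3/1.01 = 12.1782
  zinc oxide: 5.9/5.6 = 1.0536
Sum of volumes = 129.6213
SG = 184.3 / 129.6213 = 1.422

SG = 1.422


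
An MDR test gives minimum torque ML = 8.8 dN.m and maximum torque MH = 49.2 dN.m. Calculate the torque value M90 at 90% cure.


M90 = ML + 0.9 * (MH - ML)
M90 = 8.8 + 0.9 * (49.2 - 8.8)
M90 = 8.8 + 0.9 * 40.4
M90 = 45.16 dN.m

45.16 dN.m


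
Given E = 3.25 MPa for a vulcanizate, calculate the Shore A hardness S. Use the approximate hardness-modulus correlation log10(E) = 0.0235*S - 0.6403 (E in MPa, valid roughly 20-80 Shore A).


log10(E) = 0.0235*S - 0.6403  =>  S = (log10(E) + 0.6403) / 0.0235
log10(3.25) = 0.511883
S = (0.511883 + 0.6403) / 0.0235 = 1.152183 / 0.0235
S = 49.0

Shore A = 49.0


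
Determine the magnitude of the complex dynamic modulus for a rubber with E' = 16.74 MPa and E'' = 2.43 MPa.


|E*| = sqrt(E'^2 + E''^2)
= sqrt(16.74^2 + 2.43^2)
= sqrt(280.2276 + 5.9049)
= 16.915 MPa

16.915 MPa


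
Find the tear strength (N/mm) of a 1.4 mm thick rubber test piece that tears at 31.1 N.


Tear strength = force / thickness
= 31.1 / 1.4
= 22.21 N/mm

22.21 N/mm


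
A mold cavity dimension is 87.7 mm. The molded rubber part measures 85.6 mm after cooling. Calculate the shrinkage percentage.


Shrinkage = (mold - part) / mold * 100
= (87.7 - 85.6) / 87.7 * 100
= 2.1 / 87.7 * 100
= 2.39%

2.39%


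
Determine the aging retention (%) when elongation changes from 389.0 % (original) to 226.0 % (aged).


Retention = aged / original * 100
= 226.0 / 389.0 * 100
= 58.1%

58.1%


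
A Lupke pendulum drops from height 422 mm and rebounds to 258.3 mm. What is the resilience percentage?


Resilience = h_rebound / h_drop * 100
= 258.3 / 422 * 100
= 61.2%

61.2%


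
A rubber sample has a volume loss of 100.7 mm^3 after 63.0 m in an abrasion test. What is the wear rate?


Rate = volume_loss / distance
= 100.7 / 63.0
= 1.598 mm^3/m

1.598 mm^3/m


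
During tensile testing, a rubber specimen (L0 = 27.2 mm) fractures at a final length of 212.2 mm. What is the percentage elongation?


Elongation = (Lf - L0) / L0 * 100
= (212.2 - 27.2) / 27.2 * 100
= 185.0 / 27.2 * 100
= 680.1%

680.1%


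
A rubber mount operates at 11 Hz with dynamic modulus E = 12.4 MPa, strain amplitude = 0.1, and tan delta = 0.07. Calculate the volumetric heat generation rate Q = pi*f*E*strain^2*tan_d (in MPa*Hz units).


Q = pi * f * E * strain^2 * tan_d
= pi * 11 * 12.4 * 0.1^2 * 0.07
= pi * 11 * 12.4 * 0.0100 * 0.07
= 0.3000

Q = 0.3000


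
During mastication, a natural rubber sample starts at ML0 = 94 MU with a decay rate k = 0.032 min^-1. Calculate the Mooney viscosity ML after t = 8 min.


ML = ML0 * exp(-k * t)
ML = 94 * exp(-0.032 * 8)
ML = 94 * 0.7741
ML = 72.77 MU

72.77 MU


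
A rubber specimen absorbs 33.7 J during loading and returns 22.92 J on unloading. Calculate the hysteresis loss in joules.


Hysteresis loss = loading - unloading
= 33.7 - 22.92
= 10.78 J

10.78 J


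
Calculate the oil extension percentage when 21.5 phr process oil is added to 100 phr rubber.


Oil % = oil / (100 + oil) * 100
= 21.5 / (100 + 21.5) * 100
= 21.5 / 121.5 * 100
= 17.7%

17.7%


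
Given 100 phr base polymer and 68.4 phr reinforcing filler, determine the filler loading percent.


Filler % = filler / (rubber + filler) * 100
= 68.4 / (100 + 68.4) * 100
= 68.4 / 168.4 * 100
= 40.62%

40.62%


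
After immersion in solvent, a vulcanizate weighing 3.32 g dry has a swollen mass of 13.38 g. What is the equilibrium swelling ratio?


Q = W_swollen / W_dry
Q = 13.38 / 3.32
Q = 4.03

Q = 4.03


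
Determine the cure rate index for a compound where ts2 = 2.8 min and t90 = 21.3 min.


CRI = 100 / (t90 - ts2)
= 100 / (21.3 - 2.8)
= 100 / 18.5
= 5.41 min^-1

5.41 min^-1


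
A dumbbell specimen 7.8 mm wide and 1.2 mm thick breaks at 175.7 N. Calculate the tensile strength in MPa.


Area = width * thickness = 7.8 * 1.2 = 9.36 mm^2
TS = force / area = 175.7 / 9.36 = 18.77 MPa

18.77 MPa


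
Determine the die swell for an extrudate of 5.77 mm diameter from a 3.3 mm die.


Die swell ratio = D_extrudate / D_die
= 5.77 / 3.3
= 1.748

Die swell = 1.748


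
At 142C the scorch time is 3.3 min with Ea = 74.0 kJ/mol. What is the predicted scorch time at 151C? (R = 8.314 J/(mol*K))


Convert temperatures: T1 = 142 + 273.15 = 415.15 K, T2 = 151 + 273.15 = 424.15 K
ts2_new = 3.3 * exp(74000 / 8.314 * (1/424.15 - 1/415.15))
1/T2 - 1/T1 = -5.1111e-05
ts2_new = 2.09 min

2.09 min


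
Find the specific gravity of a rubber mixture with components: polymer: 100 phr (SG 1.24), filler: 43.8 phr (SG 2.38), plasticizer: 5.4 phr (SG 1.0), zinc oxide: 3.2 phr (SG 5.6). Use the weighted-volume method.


Sum of weights = 152.4
Volume contributions:
  polymer: 100/1.24 = 80.6452
  filler: 43.8/2.38 = 18.4034
  plasticizer: 5.4/1.0 = 5.4000
  zinc oxide: 3.2/5.6 = 0.5714
Sum of volumes = 105.0200
SG = 152.4 / 105.0200 = 1.451

SG = 1.451


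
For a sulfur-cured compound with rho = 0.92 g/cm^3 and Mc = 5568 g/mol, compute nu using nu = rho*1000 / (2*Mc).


nu = rho * 1000 / (2 * Mc)
nu = 0.92 * 1000 / (2 * 5568)
nu = 920.0 / 11136
nu = 0.0826 mol/L

0.0826 mol/L


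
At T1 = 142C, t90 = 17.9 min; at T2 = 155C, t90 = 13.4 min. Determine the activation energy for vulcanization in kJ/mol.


T1 = 415.15 K, T2 = 428.15 K
1/T1 - 1/T2 = 7.3138e-05
ln(t1/t2) = ln(17.9/13.4) = 0.2895
Ea = 8.314 * 0.2895 / 7.3138e-05 = 32914.3465 J/mol
Ea = 32.91 kJ/mol

32.91 kJ/mol


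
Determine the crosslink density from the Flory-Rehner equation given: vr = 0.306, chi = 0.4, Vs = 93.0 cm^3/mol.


ln(1 - vr) = ln(1 - 0.306) = -0.3653
Numerator = -((-0.3653) + 0.306 + 0.4 * 0.306^2) = 0.0218
Denominator = 93.0 * (0.306^(1/3) - 0.306/2) = 48.4406
nu = 0.0218 / 48.4406 = 4.5063e-04 mol/cm^3

4.5063e-04 mol/cm^3


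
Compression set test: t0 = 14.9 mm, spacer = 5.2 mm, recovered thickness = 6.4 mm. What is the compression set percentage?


CS = (t0 - recovered) / (t0 - ts) * 100
= (14.9 - 6.4) / (14.9 - 5.2) * 100
= 8.5 / 9.7 * 100
= 87.6%

87.6%


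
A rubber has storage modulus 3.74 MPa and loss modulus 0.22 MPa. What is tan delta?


tan delta = E'' / E'
= 0.22 / 3.74
= 0.0588

tan delta = 0.0588


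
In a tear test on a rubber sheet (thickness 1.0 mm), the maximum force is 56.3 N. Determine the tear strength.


Tear strength = force / thickness
= 56.3 / 1.0
= 56.3 N/mm

56.3 N/mm


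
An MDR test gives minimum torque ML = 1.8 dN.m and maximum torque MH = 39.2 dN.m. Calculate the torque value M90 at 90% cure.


M90 = ML + 0.9 * (MH - ML)
M90 = 1.8 + 0.9 * (39.2 - 1.8)
M90 = 1.8 + 0.9 * 37.4
M90 = 35.46 dN.m

35.46 dN.m


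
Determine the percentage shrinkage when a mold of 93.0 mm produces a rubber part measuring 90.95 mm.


Shrinkage = (mold - part) / mold * 100
= (93.0 - 90.95) / 93.0 * 100
= 2.05 / 93.0 * 100
= 2.2%

2.2%


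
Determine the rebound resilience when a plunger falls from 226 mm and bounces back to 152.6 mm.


Resilience = h_rebound / h_drop * 100
= 152.6 / 226 * 100
= 67.5%

67.5%


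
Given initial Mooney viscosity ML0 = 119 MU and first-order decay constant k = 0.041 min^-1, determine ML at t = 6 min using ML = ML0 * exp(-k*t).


ML = ML0 * exp(-k * t)
ML = 119 * exp(-0.041 * 6)
ML = 119 * 0.7819
ML = 93.05 MU

93.05 MU


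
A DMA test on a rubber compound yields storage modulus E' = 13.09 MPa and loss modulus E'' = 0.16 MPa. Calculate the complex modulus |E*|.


|E*| = sqrt(E'^2 + E''^2)
= sqrt(13.09^2 + 0.16^2)
= sqrt(171.3481 + 0.0256)
= 13.091 MPa

13.091 MPa


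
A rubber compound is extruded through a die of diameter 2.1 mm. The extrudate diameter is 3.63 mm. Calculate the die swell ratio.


Die swell ratio = D_extrudate / D_die
= 3.63 / 2.1
= 1.729

Die swell = 1.729


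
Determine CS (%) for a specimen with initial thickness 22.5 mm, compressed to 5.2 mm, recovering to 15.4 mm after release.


CS = (t0 - recovered) / (t0 - ts) * 100
= (22.5 - 15.4) / (22.5 - 5.2) * 100
= 7.1 / 17.3 * 100
= 41.0%

41.0%


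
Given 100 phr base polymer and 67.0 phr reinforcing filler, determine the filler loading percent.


Filler % = filler / (rubber + filler) * 100
= 67.0 / (100 + 67.0) * 100
= 67.0 / 167.0 * 100
= 40.12%

40.12%


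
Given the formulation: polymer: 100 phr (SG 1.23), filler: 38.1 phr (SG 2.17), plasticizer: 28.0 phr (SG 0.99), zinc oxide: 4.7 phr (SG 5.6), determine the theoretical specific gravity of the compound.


Sum of weights = 170.8
Volume contributions:
  polymer: 100/1.23 = 81.3008
  filler: 38.1/2.17 = 17.5576
  plasticizer: 28.0/0.99 = 28.2828
  zinc oxide: 4.7/5.6 = 0.8393
Sum of volumes = 127.9805
SG = 170.8 / 127.9805 = 1.335

SG = 1.335


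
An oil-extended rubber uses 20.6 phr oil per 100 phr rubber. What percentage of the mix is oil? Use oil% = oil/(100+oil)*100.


Oil % = oil / (100 + oil) * 100
= 20.6 / (100 + 20.6) * 100
= 20.6 / 120.6 * 100
= 17.08%

17.08%


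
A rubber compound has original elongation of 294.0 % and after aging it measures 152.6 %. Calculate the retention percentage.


Retention = aged / original * 100
= 152.6 / 294.0 * 100
= 51.9%

51.9%


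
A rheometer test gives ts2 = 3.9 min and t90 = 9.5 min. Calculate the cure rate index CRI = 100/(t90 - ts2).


CRI = 100 / (t90 - ts2)
= 100 / (9.5 - 3.9)
= 100 / 5.6
= 17.86 min^-1

17.86 min^-1


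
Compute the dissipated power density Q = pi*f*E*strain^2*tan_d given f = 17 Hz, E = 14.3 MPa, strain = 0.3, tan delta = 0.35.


Q = pi * f * E * strain^2 * tan_d
= pi * 17 * 14.3 * 0.3^2 * 0.35
= pi * 17 * 14.3 * 0.0900 * 0.35
= 24.0572

Q = 24.0572


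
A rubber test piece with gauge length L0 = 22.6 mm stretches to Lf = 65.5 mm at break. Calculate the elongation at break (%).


Elongation = (Lf - L0) / L0 * 100
= (65.5 - 22.6) / 22.6 * 100
= 42.9 / 22.6 * 100
= 189.8%

189.8%


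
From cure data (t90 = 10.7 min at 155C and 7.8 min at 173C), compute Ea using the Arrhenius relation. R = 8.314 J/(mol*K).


T1 = 428.15 K, T2 = 446.15 K
1/T1 - 1/T2 = 9.4231e-05
ln(t1/t2) = ln(10.7/7.8) = 0.3161
Ea = 8.314 * 0.3161 / 9.4231e-05 = 27891.1451 J/mol
Ea = 27.89 kJ/mol

27.89 kJ/mol


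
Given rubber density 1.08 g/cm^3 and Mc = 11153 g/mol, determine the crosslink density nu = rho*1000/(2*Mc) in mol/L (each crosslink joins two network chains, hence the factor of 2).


nu = rho * 1000 / (2 * Mc)
nu = 1.08 * 1000 / (2 * 11153)
nu = 1080.0 / 22306
nu = 0.0484 mol/L

0.0484 mol/L


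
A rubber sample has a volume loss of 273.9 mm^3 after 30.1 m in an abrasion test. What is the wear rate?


Rate = volume_loss / distance
= 273.9 / 30.1
= 9.1 mm^3/m

9.1 mm^3/m


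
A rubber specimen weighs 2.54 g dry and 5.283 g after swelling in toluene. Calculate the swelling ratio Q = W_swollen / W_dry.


Q = W_swollen / W_dry
Q = 5.283 / 2.54
Q = 2.08

Q = 2.08


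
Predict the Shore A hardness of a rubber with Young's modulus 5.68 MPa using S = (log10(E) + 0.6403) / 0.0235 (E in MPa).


log10(E) = 0.0235*S - 0.6403  =>  S = (log10(E) + 0.6403) / 0.0235
log10(5.68) = 0.754348
S = (0.754348 + 0.6403) / 0.0235 = 1.394648 / 0.0235
S = 59.3

Shore A = 59.3


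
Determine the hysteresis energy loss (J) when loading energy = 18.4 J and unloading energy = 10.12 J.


Hysteresis loss = loading - unloading
= 18.4 - 10.12
= 8.28 J

8.28 J


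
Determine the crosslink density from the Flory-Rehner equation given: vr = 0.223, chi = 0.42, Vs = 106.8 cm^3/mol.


ln(1 - vr) = ln(1 - 0.223) = -0.2523
Numerator = -((-0.2523) + 0.223 + 0.42 * 0.223^2) = 0.0084
Denominator = 106.8 * (0.223^(1/3) - 0.223/2) = 52.8567
nu = 0.0084 / 52.8567 = 1.5946e-04 mol/cm^3

1.5946e-04 mol/cm^3


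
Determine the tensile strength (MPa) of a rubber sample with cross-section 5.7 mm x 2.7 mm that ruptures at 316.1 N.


Area = width * thickness = 5.7 * 2.7 = 15.39 mm^2
TS = force / area = 316.1 / 15.39 = 20.54 MPa

20.54 MPa


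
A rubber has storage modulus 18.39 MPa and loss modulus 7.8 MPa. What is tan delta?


tan delta = E'' / E'
= 7.8 / 18.39
= 0.4241

tan delta = 0.4241


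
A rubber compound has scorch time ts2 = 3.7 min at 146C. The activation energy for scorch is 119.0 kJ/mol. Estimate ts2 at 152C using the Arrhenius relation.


Convert temperatures: T1 = 146 + 273.15 = 419.15 K, T2 = 152 + 273.15 = 425.15 K
ts2_new = 3.7 * exp(119000 / 8.314 * (1/425.15 - 1/419.15))
1/T2 - 1/T1 = -3.3670e-05
ts2_new = 2.29 min

2.29 min


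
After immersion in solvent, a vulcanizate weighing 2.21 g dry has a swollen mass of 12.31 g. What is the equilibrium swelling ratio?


Q = W_swollen / W_dry
Q = 12.31 / 2.21
Q = 5.57

Q = 5.57
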